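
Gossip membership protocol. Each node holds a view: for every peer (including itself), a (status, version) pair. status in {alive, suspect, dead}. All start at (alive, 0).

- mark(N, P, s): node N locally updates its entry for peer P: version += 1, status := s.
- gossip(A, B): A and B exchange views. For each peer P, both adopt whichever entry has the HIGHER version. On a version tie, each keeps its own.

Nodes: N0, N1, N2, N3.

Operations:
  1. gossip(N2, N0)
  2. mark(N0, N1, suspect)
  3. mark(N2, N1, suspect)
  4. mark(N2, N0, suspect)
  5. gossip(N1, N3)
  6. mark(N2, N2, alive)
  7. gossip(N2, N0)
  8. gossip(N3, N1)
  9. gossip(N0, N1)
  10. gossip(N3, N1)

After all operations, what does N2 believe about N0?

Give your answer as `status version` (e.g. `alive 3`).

Op 1: gossip N2<->N0 -> N2.N0=(alive,v0) N2.N1=(alive,v0) N2.N2=(alive,v0) N2.N3=(alive,v0) | N0.N0=(alive,v0) N0.N1=(alive,v0) N0.N2=(alive,v0) N0.N3=(alive,v0)
Op 2: N0 marks N1=suspect -> (suspect,v1)
Op 3: N2 marks N1=suspect -> (suspect,v1)
Op 4: N2 marks N0=suspect -> (suspect,v1)
Op 5: gossip N1<->N3 -> N1.N0=(alive,v0) N1.N1=(alive,v0) N1.N2=(alive,v0) N1.N3=(alive,v0) | N3.N0=(alive,v0) N3.N1=(alive,v0) N3.N2=(alive,v0) N3.N3=(alive,v0)
Op 6: N2 marks N2=alive -> (alive,v1)
Op 7: gossip N2<->N0 -> N2.N0=(suspect,v1) N2.N1=(suspect,v1) N2.N2=(alive,v1) N2.N3=(alive,v0) | N0.N0=(suspect,v1) N0.N1=(suspect,v1) N0.N2=(alive,v1) N0.N3=(alive,v0)
Op 8: gossip N3<->N1 -> N3.N0=(alive,v0) N3.N1=(alive,v0) N3.N2=(alive,v0) N3.N3=(alive,v0) | N1.N0=(alive,v0) N1.N1=(alive,v0) N1.N2=(alive,v0) N1.N3=(alive,v0)
Op 9: gossip N0<->N1 -> N0.N0=(suspect,v1) N0.N1=(suspect,v1) N0.N2=(alive,v1) N0.N3=(alive,v0) | N1.N0=(suspect,v1) N1.N1=(suspect,v1) N1.N2=(alive,v1) N1.N3=(alive,v0)
Op 10: gossip N3<->N1 -> N3.N0=(suspect,v1) N3.N1=(suspect,v1) N3.N2=(alive,v1) N3.N3=(alive,v0) | N1.N0=(suspect,v1) N1.N1=(suspect,v1) N1.N2=(alive,v1) N1.N3=(alive,v0)

Answer: suspect 1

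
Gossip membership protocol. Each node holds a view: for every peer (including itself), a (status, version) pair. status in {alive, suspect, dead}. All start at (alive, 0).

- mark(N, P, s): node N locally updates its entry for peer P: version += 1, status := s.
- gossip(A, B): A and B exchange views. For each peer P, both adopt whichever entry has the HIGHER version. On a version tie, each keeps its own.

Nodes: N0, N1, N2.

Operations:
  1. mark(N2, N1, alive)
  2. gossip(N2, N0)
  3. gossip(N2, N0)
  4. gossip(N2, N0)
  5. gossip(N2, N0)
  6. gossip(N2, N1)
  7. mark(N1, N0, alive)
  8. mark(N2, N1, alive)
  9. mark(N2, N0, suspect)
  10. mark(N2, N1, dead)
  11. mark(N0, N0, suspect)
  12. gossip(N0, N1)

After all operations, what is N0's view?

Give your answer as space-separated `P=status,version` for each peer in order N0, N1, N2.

Op 1: N2 marks N1=alive -> (alive,v1)
Op 2: gossip N2<->N0 -> N2.N0=(alive,v0) N2.N1=(alive,v1) N2.N2=(alive,v0) | N0.N0=(alive,v0) N0.N1=(alive,v1) N0.N2=(alive,v0)
Op 3: gossip N2<->N0 -> N2.N0=(alive,v0) N2.N1=(alive,v1) N2.N2=(alive,v0) | N0.N0=(alive,v0) N0.N1=(alive,v1) N0.N2=(alive,v0)
Op 4: gossip N2<->N0 -> N2.N0=(alive,v0) N2.N1=(alive,v1) N2.N2=(alive,v0) | N0.N0=(alive,v0) N0.N1=(alive,v1) N0.N2=(alive,v0)
Op 5: gossip N2<->N0 -> N2.N0=(alive,v0) N2.N1=(alive,v1) N2.N2=(alive,v0) | N0.N0=(alive,v0) N0.N1=(alive,v1) N0.N2=(alive,v0)
Op 6: gossip N2<->N1 -> N2.N0=(alive,v0) N2.N1=(alive,v1) N2.N2=(alive,v0) | N1.N0=(alive,v0) N1.N1=(alive,v1) N1.N2=(alive,v0)
Op 7: N1 marks N0=alive -> (alive,v1)
Op 8: N2 marks N1=alive -> (alive,v2)
Op 9: N2 marks N0=suspect -> (suspect,v1)
Op 10: N2 marks N1=dead -> (dead,v3)
Op 11: N0 marks N0=suspect -> (suspect,v1)
Op 12: gossip N0<->N1 -> N0.N0=(suspect,v1) N0.N1=(alive,v1) N0.N2=(alive,v0) | N1.N0=(alive,v1) N1.N1=(alive,v1) N1.N2=(alive,v0)

Answer: N0=suspect,1 N1=alive,1 N2=alive,0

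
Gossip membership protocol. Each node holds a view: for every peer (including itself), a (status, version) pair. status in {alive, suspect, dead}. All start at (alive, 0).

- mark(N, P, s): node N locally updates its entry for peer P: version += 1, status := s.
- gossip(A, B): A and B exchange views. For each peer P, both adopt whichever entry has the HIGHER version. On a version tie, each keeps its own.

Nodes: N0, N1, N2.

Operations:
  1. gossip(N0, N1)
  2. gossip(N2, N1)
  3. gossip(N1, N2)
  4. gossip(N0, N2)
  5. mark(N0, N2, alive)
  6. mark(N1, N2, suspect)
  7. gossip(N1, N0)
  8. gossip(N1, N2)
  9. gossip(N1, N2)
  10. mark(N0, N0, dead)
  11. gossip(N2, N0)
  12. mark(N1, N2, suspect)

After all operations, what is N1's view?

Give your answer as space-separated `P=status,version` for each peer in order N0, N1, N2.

Op 1: gossip N0<->N1 -> N0.N0=(alive,v0) N0.N1=(alive,v0) N0.N2=(alive,v0) | N1.N0=(alive,v0) N1.N1=(alive,v0) N1.N2=(alive,v0)
Op 2: gossip N2<->N1 -> N2.N0=(alive,v0) N2.N1=(alive,v0) N2.N2=(alive,v0) | N1.N0=(alive,v0) N1.N1=(alive,v0) N1.N2=(alive,v0)
Op 3: gossip N1<->N2 -> N1.N0=(alive,v0) N1.N1=(alive,v0) N1.N2=(alive,v0) | N2.N0=(alive,v0) N2.N1=(alive,v0) N2.N2=(alive,v0)
Op 4: gossip N0<->N2 -> N0.N0=(alive,v0) N0.N1=(alive,v0) N0.N2=(alive,v0) | N2.N0=(alive,v0) N2.N1=(alive,v0) N2.N2=(alive,v0)
Op 5: N0 marks N2=alive -> (alive,v1)
Op 6: N1 marks N2=suspect -> (suspect,v1)
Op 7: gossip N1<->N0 -> N1.N0=(alive,v0) N1.N1=(alive,v0) N1.N2=(suspect,v1) | N0.N0=(alive,v0) N0.N1=(alive,v0) N0.N2=(alive,v1)
Op 8: gossip N1<->N2 -> N1.N0=(alive,v0) N1.N1=(alive,v0) N1.N2=(suspect,v1) | N2.N0=(alive,v0) N2.N1=(alive,v0) N2.N2=(suspect,v1)
Op 9: gossip N1<->N2 -> N1.N0=(alive,v0) N1.N1=(alive,v0) N1.N2=(suspect,v1) | N2.N0=(alive,v0) N2.N1=(alive,v0) N2.N2=(suspect,v1)
Op 10: N0 marks N0=dead -> (dead,v1)
Op 11: gossip N2<->N0 -> N2.N0=(dead,v1) N2.N1=(alive,v0) N2.N2=(suspect,v1) | N0.N0=(dead,v1) N0.N1=(alive,v0) N0.N2=(alive,v1)
Op 12: N1 marks N2=suspect -> (suspect,v2)

Answer: N0=alive,0 N1=alive,0 N2=suspect,2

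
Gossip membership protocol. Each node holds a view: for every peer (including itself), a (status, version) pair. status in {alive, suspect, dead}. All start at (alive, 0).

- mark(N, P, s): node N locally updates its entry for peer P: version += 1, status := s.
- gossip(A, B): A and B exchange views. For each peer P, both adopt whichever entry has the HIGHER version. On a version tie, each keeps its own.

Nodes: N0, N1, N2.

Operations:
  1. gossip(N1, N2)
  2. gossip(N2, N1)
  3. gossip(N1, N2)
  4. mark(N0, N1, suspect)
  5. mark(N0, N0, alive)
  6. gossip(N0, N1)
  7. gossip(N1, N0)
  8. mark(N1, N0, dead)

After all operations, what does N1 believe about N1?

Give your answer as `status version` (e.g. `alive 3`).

Answer: suspect 1

Derivation:
Op 1: gossip N1<->N2 -> N1.N0=(alive,v0) N1.N1=(alive,v0) N1.N2=(alive,v0) | N2.N0=(alive,v0) N2.N1=(alive,v0) N2.N2=(alive,v0)
Op 2: gossip N2<->N1 -> N2.N0=(alive,v0) N2.N1=(alive,v0) N2.N2=(alive,v0) | N1.N0=(alive,v0) N1.N1=(alive,v0) N1.N2=(alive,v0)
Op 3: gossip N1<->N2 -> N1.N0=(alive,v0) N1.N1=(alive,v0) N1.N2=(alive,v0) | N2.N0=(alive,v0) N2.N1=(alive,v0) N2.N2=(alive,v0)
Op 4: N0 marks N1=suspect -> (suspect,v1)
Op 5: N0 marks N0=alive -> (alive,v1)
Op 6: gossip N0<->N1 -> N0.N0=(alive,v1) N0.N1=(suspect,v1) N0.N2=(alive,v0) | N1.N0=(alive,v1) N1.N1=(suspect,v1) N1.N2=(alive,v0)
Op 7: gossip N1<->N0 -> N1.N0=(alive,v1) N1.N1=(suspect,v1) N1.N2=(alive,v0) | N0.N0=(alive,v1) N0.N1=(suspect,v1) N0.N2=(alive,v0)
Op 8: N1 marks N0=dead -> (dead,v2)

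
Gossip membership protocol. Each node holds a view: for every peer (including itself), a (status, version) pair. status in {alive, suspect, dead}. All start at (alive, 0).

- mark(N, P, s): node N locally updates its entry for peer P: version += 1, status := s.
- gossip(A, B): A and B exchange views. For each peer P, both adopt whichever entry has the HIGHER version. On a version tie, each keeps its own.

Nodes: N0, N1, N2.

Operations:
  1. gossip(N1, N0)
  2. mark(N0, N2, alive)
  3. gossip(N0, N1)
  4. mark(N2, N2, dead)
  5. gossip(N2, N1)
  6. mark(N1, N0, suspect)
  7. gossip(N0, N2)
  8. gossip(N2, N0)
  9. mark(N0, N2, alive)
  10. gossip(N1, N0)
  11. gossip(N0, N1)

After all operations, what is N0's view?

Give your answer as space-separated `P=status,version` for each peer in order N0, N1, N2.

Answer: N0=suspect,1 N1=alive,0 N2=alive,2

Derivation:
Op 1: gossip N1<->N0 -> N1.N0=(alive,v0) N1.N1=(alive,v0) N1.N2=(alive,v0) | N0.N0=(alive,v0) N0.N1=(alive,v0) N0.N2=(alive,v0)
Op 2: N0 marks N2=alive -> (alive,v1)
Op 3: gossip N0<->N1 -> N0.N0=(alive,v0) N0.N1=(alive,v0) N0.N2=(alive,v1) | N1.N0=(alive,v0) N1.N1=(alive,v0) N1.N2=(alive,v1)
Op 4: N2 marks N2=dead -> (dead,v1)
Op 5: gossip N2<->N1 -> N2.N0=(alive,v0) N2.N1=(alive,v0) N2.N2=(dead,v1) | N1.N0=(alive,v0) N1.N1=(alive,v0) N1.N2=(alive,v1)
Op 6: N1 marks N0=suspect -> (suspect,v1)
Op 7: gossip N0<->N2 -> N0.N0=(alive,v0) N0.N1=(alive,v0) N0.N2=(alive,v1) | N2.N0=(alive,v0) N2.N1=(alive,v0) N2.N2=(dead,v1)
Op 8: gossip N2<->N0 -> N2.N0=(alive,v0) N2.N1=(alive,v0) N2.N2=(dead,v1) | N0.N0=(alive,v0) N0.N1=(alive,v0) N0.N2=(alive,v1)
Op 9: N0 marks N2=alive -> (alive,v2)
Op 10: gossip N1<->N0 -> N1.N0=(suspect,v1) N1.N1=(alive,v0) N1.N2=(alive,v2) | N0.N0=(suspect,v1) N0.N1=(alive,v0) N0.N2=(alive,v2)
Op 11: gossip N0<->N1 -> N0.N0=(suspect,v1) N0.N1=(alive,v0) N0.N2=(alive,v2) | N1.N0=(suspect,v1) N1.N1=(alive,v0) N1.N2=(alive,v2)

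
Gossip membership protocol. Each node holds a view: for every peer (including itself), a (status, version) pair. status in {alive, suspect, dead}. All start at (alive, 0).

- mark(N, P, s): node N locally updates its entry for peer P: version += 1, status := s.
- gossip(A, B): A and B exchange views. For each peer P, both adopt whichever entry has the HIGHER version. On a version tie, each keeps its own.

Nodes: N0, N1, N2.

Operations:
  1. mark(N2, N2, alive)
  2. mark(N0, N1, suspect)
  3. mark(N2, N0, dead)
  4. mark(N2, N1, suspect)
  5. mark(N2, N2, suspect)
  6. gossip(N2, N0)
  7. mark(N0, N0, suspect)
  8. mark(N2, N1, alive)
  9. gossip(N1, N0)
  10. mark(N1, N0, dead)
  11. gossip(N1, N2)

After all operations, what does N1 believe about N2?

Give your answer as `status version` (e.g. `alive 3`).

Op 1: N2 marks N2=alive -> (alive,v1)
Op 2: N0 marks N1=suspect -> (suspect,v1)
Op 3: N2 marks N0=dead -> (dead,v1)
Op 4: N2 marks N1=suspect -> (suspect,v1)
Op 5: N2 marks N2=suspect -> (suspect,v2)
Op 6: gossip N2<->N0 -> N2.N0=(dead,v1) N2.N1=(suspect,v1) N2.N2=(suspect,v2) | N0.N0=(dead,v1) N0.N1=(suspect,v1) N0.N2=(suspect,v2)
Op 7: N0 marks N0=suspect -> (suspect,v2)
Op 8: N2 marks N1=alive -> (alive,v2)
Op 9: gossip N1<->N0 -> N1.N0=(suspect,v2) N1.N1=(suspect,v1) N1.N2=(suspect,v2) | N0.N0=(suspect,v2) N0.N1=(suspect,v1) N0.N2=(suspect,v2)
Op 10: N1 marks N0=dead -> (dead,v3)
Op 11: gossip N1<->N2 -> N1.N0=(dead,v3) N1.N1=(alive,v2) N1.N2=(suspect,v2) | N2.N0=(dead,v3) N2.N1=(alive,v2) N2.N2=(suspect,v2)

Answer: suspect 2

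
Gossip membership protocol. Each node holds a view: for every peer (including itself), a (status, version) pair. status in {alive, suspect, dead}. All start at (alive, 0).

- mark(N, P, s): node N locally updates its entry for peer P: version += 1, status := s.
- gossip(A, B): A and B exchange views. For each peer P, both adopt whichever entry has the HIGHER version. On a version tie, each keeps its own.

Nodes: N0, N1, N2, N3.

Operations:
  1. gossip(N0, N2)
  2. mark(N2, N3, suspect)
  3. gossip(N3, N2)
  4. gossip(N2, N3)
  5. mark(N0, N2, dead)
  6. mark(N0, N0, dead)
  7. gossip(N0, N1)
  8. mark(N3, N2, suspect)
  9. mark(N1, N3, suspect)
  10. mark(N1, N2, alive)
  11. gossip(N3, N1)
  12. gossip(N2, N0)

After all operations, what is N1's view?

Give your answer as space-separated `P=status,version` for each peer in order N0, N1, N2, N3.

Op 1: gossip N0<->N2 -> N0.N0=(alive,v0) N0.N1=(alive,v0) N0.N2=(alive,v0) N0.N3=(alive,v0) | N2.N0=(alive,v0) N2.N1=(alive,v0) N2.N2=(alive,v0) N2.N3=(alive,v0)
Op 2: N2 marks N3=suspect -> (suspect,v1)
Op 3: gossip N3<->N2 -> N3.N0=(alive,v0) N3.N1=(alive,v0) N3.N2=(alive,v0) N3.N3=(suspect,v1) | N2.N0=(alive,v0) N2.N1=(alive,v0) N2.N2=(alive,v0) N2.N3=(suspect,v1)
Op 4: gossip N2<->N3 -> N2.N0=(alive,v0) N2.N1=(alive,v0) N2.N2=(alive,v0) N2.N3=(suspect,v1) | N3.N0=(alive,v0) N3.N1=(alive,v0) N3.N2=(alive,v0) N3.N3=(suspect,v1)
Op 5: N0 marks N2=dead -> (dead,v1)
Op 6: N0 marks N0=dead -> (dead,v1)
Op 7: gossip N0<->N1 -> N0.N0=(dead,v1) N0.N1=(alive,v0) N0.N2=(dead,v1) N0.N3=(alive,v0) | N1.N0=(dead,v1) N1.N1=(alive,v0) N1.N2=(dead,v1) N1.N3=(alive,v0)
Op 8: N3 marks N2=suspect -> (suspect,v1)
Op 9: N1 marks N3=suspect -> (suspect,v1)
Op 10: N1 marks N2=alive -> (alive,v2)
Op 11: gossip N3<->N1 -> N3.N0=(dead,v1) N3.N1=(alive,v0) N3.N2=(alive,v2) N3.N3=(suspect,v1) | N1.N0=(dead,v1) N1.N1=(alive,v0) N1.N2=(alive,v2) N1.N3=(suspect,v1)
Op 12: gossip N2<->N0 -> N2.N0=(dead,v1) N2.N1=(alive,v0) N2.N2=(dead,v1) N2.N3=(suspect,v1) | N0.N0=(dead,v1) N0.N1=(alive,v0) N0.N2=(dead,v1) N0.N3=(suspect,v1)

Answer: N0=dead,1 N1=alive,0 N2=alive,2 N3=suspect,1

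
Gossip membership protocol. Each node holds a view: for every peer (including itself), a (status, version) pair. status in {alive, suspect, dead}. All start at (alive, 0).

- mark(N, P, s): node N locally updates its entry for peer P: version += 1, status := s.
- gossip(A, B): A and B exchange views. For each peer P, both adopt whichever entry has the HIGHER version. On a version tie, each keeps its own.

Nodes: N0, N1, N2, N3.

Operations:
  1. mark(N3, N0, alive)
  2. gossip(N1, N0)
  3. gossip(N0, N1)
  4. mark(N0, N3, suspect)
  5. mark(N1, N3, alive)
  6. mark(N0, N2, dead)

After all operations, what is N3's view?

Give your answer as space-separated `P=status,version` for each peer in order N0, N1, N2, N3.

Answer: N0=alive,1 N1=alive,0 N2=alive,0 N3=alive,0

Derivation:
Op 1: N3 marks N0=alive -> (alive,v1)
Op 2: gossip N1<->N0 -> N1.N0=(alive,v0) N1.N1=(alive,v0) N1.N2=(alive,v0) N1.N3=(alive,v0) | N0.N0=(alive,v0) N0.N1=(alive,v0) N0.N2=(alive,v0) N0.N3=(alive,v0)
Op 3: gossip N0<->N1 -> N0.N0=(alive,v0) N0.N1=(alive,v0) N0.N2=(alive,v0) N0.N3=(alive,v0) | N1.N0=(alive,v0) N1.N1=(alive,v0) N1.N2=(alive,v0) N1.N3=(alive,v0)
Op 4: N0 marks N3=suspect -> (suspect,v1)
Op 5: N1 marks N3=alive -> (alive,v1)
Op 6: N0 marks N2=dead -> (dead,v1)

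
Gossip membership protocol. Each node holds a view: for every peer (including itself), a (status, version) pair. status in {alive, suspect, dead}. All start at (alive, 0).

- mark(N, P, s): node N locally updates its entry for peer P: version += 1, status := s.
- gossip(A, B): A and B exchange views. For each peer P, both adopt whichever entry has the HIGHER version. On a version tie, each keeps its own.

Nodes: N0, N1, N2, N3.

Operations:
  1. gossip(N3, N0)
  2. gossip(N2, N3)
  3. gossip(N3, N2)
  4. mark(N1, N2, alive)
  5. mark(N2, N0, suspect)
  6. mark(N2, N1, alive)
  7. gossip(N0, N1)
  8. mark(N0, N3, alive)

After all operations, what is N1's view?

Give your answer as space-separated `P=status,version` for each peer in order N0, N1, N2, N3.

Answer: N0=alive,0 N1=alive,0 N2=alive,1 N3=alive,0

Derivation:
Op 1: gossip N3<->N0 -> N3.N0=(alive,v0) N3.N1=(alive,v0) N3.N2=(alive,v0) N3.N3=(alive,v0) | N0.N0=(alive,v0) N0.N1=(alive,v0) N0.N2=(alive,v0) N0.N3=(alive,v0)
Op 2: gossip N2<->N3 -> N2.N0=(alive,v0) N2.N1=(alive,v0) N2.N2=(alive,v0) N2.N3=(alive,v0) | N3.N0=(alive,v0) N3.N1=(alive,v0) N3.N2=(alive,v0) N3.N3=(alive,v0)
Op 3: gossip N3<->N2 -> N3.N0=(alive,v0) N3.N1=(alive,v0) N3.N2=(alive,v0) N3.N3=(alive,v0) | N2.N0=(alive,v0) N2.N1=(alive,v0) N2.N2=(alive,v0) N2.N3=(alive,v0)
Op 4: N1 marks N2=alive -> (alive,v1)
Op 5: N2 marks N0=suspect -> (suspect,v1)
Op 6: N2 marks N1=alive -> (alive,v1)
Op 7: gossip N0<->N1 -> N0.N0=(alive,v0) N0.N1=(alive,v0) N0.N2=(alive,v1) N0.N3=(alive,v0) | N1.N0=(alive,v0) N1.N1=(alive,v0) N1.N2=(alive,v1) N1.N3=(alive,v0)
Op 8: N0 marks N3=alive -> (alive,v1)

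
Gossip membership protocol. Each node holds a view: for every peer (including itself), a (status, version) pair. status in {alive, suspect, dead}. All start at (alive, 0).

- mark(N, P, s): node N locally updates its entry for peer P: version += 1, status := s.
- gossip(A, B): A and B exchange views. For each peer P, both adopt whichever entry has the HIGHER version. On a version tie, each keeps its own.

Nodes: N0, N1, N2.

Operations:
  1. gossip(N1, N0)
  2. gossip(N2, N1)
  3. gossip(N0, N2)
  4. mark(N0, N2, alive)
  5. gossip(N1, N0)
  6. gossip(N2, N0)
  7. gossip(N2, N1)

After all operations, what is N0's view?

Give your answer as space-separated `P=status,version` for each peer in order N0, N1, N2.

Op 1: gossip N1<->N0 -> N1.N0=(alive,v0) N1.N1=(alive,v0) N1.N2=(alive,v0) | N0.N0=(alive,v0) N0.N1=(alive,v0) N0.N2=(alive,v0)
Op 2: gossip N2<->N1 -> N2.N0=(alive,v0) N2.N1=(alive,v0) N2.N2=(alive,v0) | N1.N0=(alive,v0) N1.N1=(alive,v0) N1.N2=(alive,v0)
Op 3: gossip N0<->N2 -> N0.N0=(alive,v0) N0.N1=(alive,v0) N0.N2=(alive,v0) | N2.N0=(alive,v0) N2.N1=(alive,v0) N2.N2=(alive,v0)
Op 4: N0 marks N2=alive -> (alive,v1)
Op 5: gossip N1<->N0 -> N1.N0=(alive,v0) N1.N1=(alive,v0) N1.N2=(alive,v1) | N0.N0=(alive,v0) N0.N1=(alive,v0) N0.N2=(alive,v1)
Op 6: gossip N2<->N0 -> N2.N0=(alive,v0) N2.N1=(alive,v0) N2.N2=(alive,v1) | N0.N0=(alive,v0) N0.N1=(alive,v0) N0.N2=(alive,v1)
Op 7: gossip N2<->N1 -> N2.N0=(alive,v0) N2.N1=(alive,v0) N2.N2=(alive,v1) | N1.N0=(alive,v0) N1.N1=(alive,v0) N1.N2=(alive,v1)

Answer: N0=alive,0 N1=alive,0 N2=alive,1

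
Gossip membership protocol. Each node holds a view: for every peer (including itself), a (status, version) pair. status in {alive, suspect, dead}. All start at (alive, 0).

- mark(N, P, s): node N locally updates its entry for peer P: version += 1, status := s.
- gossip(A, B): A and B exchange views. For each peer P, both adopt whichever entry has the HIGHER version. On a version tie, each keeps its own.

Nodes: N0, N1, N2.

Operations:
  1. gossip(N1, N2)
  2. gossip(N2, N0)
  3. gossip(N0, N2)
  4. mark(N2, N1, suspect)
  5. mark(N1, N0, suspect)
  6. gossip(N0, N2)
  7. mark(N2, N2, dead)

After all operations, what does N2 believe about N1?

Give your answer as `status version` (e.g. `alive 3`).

Op 1: gossip N1<->N2 -> N1.N0=(alive,v0) N1.N1=(alive,v0) N1.N2=(alive,v0) | N2.N0=(alive,v0) N2.N1=(alive,v0) N2.N2=(alive,v0)
Op 2: gossip N2<->N0 -> N2.N0=(alive,v0) N2.N1=(alive,v0) N2.N2=(alive,v0) | N0.N0=(alive,v0) N0.N1=(alive,v0) N0.N2=(alive,v0)
Op 3: gossip N0<->N2 -> N0.N0=(alive,v0) N0.N1=(alive,v0) N0.N2=(alive,v0) | N2.N0=(alive,v0) N2.N1=(alive,v0) N2.N2=(alive,v0)
Op 4: N2 marks N1=suspect -> (suspect,v1)
Op 5: N1 marks N0=suspect -> (suspect,v1)
Op 6: gossip N0<->N2 -> N0.N0=(alive,v0) N0.N1=(suspect,v1) N0.N2=(alive,v0) | N2.N0=(alive,v0) N2.N1=(suspect,v1) N2.N2=(alive,v0)
Op 7: N2 marks N2=dead -> (dead,v1)

Answer: suspect 1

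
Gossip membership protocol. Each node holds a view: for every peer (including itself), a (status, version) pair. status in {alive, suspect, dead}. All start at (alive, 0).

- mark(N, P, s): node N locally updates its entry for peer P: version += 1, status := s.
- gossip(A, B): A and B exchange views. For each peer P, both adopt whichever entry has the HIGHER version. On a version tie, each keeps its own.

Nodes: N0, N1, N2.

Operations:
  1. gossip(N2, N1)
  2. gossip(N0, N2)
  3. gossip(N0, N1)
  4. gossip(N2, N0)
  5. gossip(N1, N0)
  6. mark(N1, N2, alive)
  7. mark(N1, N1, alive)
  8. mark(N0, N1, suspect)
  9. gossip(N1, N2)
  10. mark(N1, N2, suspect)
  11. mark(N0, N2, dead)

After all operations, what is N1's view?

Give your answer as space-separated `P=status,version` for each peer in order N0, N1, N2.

Answer: N0=alive,0 N1=alive,1 N2=suspect,2

Derivation:
Op 1: gossip N2<->N1 -> N2.N0=(alive,v0) N2.N1=(alive,v0) N2.N2=(alive,v0) | N1.N0=(alive,v0) N1.N1=(alive,v0) N1.N2=(alive,v0)
Op 2: gossip N0<->N2 -> N0.N0=(alive,v0) N0.N1=(alive,v0) N0.N2=(alive,v0) | N2.N0=(alive,v0) N2.N1=(alive,v0) N2.N2=(alive,v0)
Op 3: gossip N0<->N1 -> N0.N0=(alive,v0) N0.N1=(alive,v0) N0.N2=(alive,v0) | N1.N0=(alive,v0) N1.N1=(alive,v0) N1.N2=(alive,v0)
Op 4: gossip N2<->N0 -> N2.N0=(alive,v0) N2.N1=(alive,v0) N2.N2=(alive,v0) | N0.N0=(alive,v0) N0.N1=(alive,v0) N0.N2=(alive,v0)
Op 5: gossip N1<->N0 -> N1.N0=(alive,v0) N1.N1=(alive,v0) N1.N2=(alive,v0) | N0.N0=(alive,v0) N0.N1=(alive,v0) N0.N2=(alive,v0)
Op 6: N1 marks N2=alive -> (alive,v1)
Op 7: N1 marks N1=alive -> (alive,v1)
Op 8: N0 marks N1=suspect -> (suspect,v1)
Op 9: gossip N1<->N2 -> N1.N0=(alive,v0) N1.N1=(alive,v1) N1.N2=(alive,v1) | N2.N0=(alive,v0) N2.N1=(alive,v1) N2.N2=(alive,v1)
Op 10: N1 marks N2=suspect -> (suspect,v2)
Op 11: N0 marks N2=dead -> (dead,v1)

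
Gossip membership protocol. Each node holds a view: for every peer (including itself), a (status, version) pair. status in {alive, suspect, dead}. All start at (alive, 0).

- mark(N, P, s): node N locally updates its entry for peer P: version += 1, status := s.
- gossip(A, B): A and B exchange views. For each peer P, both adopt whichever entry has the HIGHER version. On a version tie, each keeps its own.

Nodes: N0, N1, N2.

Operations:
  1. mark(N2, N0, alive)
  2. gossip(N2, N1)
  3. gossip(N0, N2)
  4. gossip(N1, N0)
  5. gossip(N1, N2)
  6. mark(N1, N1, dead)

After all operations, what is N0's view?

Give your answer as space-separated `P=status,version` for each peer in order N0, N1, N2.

Answer: N0=alive,1 N1=alive,0 N2=alive,0

Derivation:
Op 1: N2 marks N0=alive -> (alive,v1)
Op 2: gossip N2<->N1 -> N2.N0=(alive,v1) N2.N1=(alive,v0) N2.N2=(alive,v0) | N1.N0=(alive,v1) N1.N1=(alive,v0) N1.N2=(alive,v0)
Op 3: gossip N0<->N2 -> N0.N0=(alive,v1) N0.N1=(alive,v0) N0.N2=(alive,v0) | N2.N0=(alive,v1) N2.N1=(alive,v0) N2.N2=(alive,v0)
Op 4: gossip N1<->N0 -> N1.N0=(alive,v1) N1.N1=(alive,v0) N1.N2=(alive,v0) | N0.N0=(alive,v1) N0.N1=(alive,v0) N0.N2=(alive,v0)
Op 5: gossip N1<->N2 -> N1.N0=(alive,v1) N1.N1=(alive,v0) N1.N2=(alive,v0) | N2.N0=(alive,v1) N2.N1=(alive,v0) N2.N2=(alive,v0)
Op 6: N1 marks N1=dead -> (dead,v1)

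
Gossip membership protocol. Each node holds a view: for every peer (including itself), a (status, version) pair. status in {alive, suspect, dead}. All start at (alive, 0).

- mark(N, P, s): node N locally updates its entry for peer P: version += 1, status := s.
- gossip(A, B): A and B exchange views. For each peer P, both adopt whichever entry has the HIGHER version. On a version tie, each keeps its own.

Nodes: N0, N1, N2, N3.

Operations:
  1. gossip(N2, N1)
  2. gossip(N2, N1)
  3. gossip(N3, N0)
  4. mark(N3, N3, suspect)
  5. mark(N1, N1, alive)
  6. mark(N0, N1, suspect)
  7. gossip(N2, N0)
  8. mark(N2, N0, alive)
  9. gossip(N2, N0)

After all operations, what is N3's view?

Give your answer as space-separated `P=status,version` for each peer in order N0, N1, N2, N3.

Answer: N0=alive,0 N1=alive,0 N2=alive,0 N3=suspect,1

Derivation:
Op 1: gossip N2<->N1 -> N2.N0=(alive,v0) N2.N1=(alive,v0) N2.N2=(alive,v0) N2.N3=(alive,v0) | N1.N0=(alive,v0) N1.N1=(alive,v0) N1.N2=(alive,v0) N1.N3=(alive,v0)
Op 2: gossip N2<->N1 -> N2.N0=(alive,v0) N2.N1=(alive,v0) N2.N2=(alive,v0) N2.N3=(alive,v0) | N1.N0=(alive,v0) N1.N1=(alive,v0) N1.N2=(alive,v0) N1.N3=(alive,v0)
Op 3: gossip N3<->N0 -> N3.N0=(alive,v0) N3.N1=(alive,v0) N3.N2=(alive,v0) N3.N3=(alive,v0) | N0.N0=(alive,v0) N0.N1=(alive,v0) N0.N2=(alive,v0) N0.N3=(alive,v0)
Op 4: N3 marks N3=suspect -> (suspect,v1)
Op 5: N1 marks N1=alive -> (alive,v1)
Op 6: N0 marks N1=suspect -> (suspect,v1)
Op 7: gossip N2<->N0 -> N2.N0=(alive,v0) N2.N1=(suspect,v1) N2.N2=(alive,v0) N2.N3=(alive,v0) | N0.N0=(alive,v0) N0.N1=(suspect,v1) N0.N2=(alive,v0) N0.N3=(alive,v0)
Op 8: N2 marks N0=alive -> (alive,v1)
Op 9: gossip N2<->N0 -> N2.N0=(alive,v1) N2.N1=(suspect,v1) N2.N2=(alive,v0) N2.N3=(alive,v0) | N0.N0=(alive,v1) N0.N1=(suspect,v1) N0.N2=(alive,v0) N0.N3=(alive,v0)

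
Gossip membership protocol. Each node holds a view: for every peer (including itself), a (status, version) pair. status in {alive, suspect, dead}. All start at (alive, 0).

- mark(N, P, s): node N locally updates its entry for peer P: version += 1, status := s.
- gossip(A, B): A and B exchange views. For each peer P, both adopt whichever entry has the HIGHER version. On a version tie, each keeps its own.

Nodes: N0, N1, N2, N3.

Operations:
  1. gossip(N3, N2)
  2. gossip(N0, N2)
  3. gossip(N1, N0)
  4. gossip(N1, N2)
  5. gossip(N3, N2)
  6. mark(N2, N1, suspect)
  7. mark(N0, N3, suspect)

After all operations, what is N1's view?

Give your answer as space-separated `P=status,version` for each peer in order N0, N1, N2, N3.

Answer: N0=alive,0 N1=alive,0 N2=alive,0 N3=alive,0

Derivation:
Op 1: gossip N3<->N2 -> N3.N0=(alive,v0) N3.N1=(alive,v0) N3.N2=(alive,v0) N3.N3=(alive,v0) | N2.N0=(alive,v0) N2.N1=(alive,v0) N2.N2=(alive,v0) N2.N3=(alive,v0)
Op 2: gossip N0<->N2 -> N0.N0=(alive,v0) N0.N1=(alive,v0) N0.N2=(alive,v0) N0.N3=(alive,v0) | N2.N0=(alive,v0) N2.N1=(alive,v0) N2.N2=(alive,v0) N2.N3=(alive,v0)
Op 3: gossip N1<->N0 -> N1.N0=(alive,v0) N1.N1=(alive,v0) N1.N2=(alive,v0) N1.N3=(alive,v0) | N0.N0=(alive,v0) N0.N1=(alive,v0) N0.N2=(alive,v0) N0.N3=(alive,v0)
Op 4: gossip N1<->N2 -> N1.N0=(alive,v0) N1.N1=(alive,v0) N1.N2=(alive,v0) N1.N3=(alive,v0) | N2.N0=(alive,v0) N2.N1=(alive,v0) N2.N2=(alive,v0) N2.N3=(alive,v0)
Op 5: gossip N3<->N2 -> N3.N0=(alive,v0) N3.N1=(alive,v0) N3.N2=(alive,v0) N3.N3=(alive,v0) | N2.N0=(alive,v0) N2.N1=(alive,v0) N2.N2=(alive,v0) N2.N3=(alive,v0)
Op 6: N2 marks N1=suspect -> (suspect,v1)
Op 7: N0 marks N3=suspect -> (suspect,v1)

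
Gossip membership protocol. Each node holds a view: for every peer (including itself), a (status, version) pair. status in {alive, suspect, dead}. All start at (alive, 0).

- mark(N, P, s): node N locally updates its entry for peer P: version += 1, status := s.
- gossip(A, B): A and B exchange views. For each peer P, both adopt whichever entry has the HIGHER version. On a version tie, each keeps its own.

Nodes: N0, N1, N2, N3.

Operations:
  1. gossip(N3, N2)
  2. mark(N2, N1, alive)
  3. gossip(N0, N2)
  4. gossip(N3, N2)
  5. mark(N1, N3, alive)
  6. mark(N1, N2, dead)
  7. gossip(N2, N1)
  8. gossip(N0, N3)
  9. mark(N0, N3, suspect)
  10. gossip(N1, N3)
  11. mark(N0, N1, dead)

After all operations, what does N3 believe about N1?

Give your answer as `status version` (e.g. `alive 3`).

Op 1: gossip N3<->N2 -> N3.N0=(alive,v0) N3.N1=(alive,v0) N3.N2=(alive,v0) N3.N3=(alive,v0) | N2.N0=(alive,v0) N2.N1=(alive,v0) N2.N2=(alive,v0) N2.N3=(alive,v0)
Op 2: N2 marks N1=alive -> (alive,v1)
Op 3: gossip N0<->N2 -> N0.N0=(alive,v0) N0.N1=(alive,v1) N0.N2=(alive,v0) N0.N3=(alive,v0) | N2.N0=(alive,v0) N2.N1=(alive,v1) N2.N2=(alive,v0) N2.N3=(alive,v0)
Op 4: gossip N3<->N2 -> N3.N0=(alive,v0) N3.N1=(alive,v1) N3.N2=(alive,v0) N3.N3=(alive,v0) | N2.N0=(alive,v0) N2.N1=(alive,v1) N2.N2=(alive,v0) N2.N3=(alive,v0)
Op 5: N1 marks N3=alive -> (alive,v1)
Op 6: N1 marks N2=dead -> (dead,v1)
Op 7: gossip N2<->N1 -> N2.N0=(alive,v0) N2.N1=(alive,v1) N2.N2=(dead,v1) N2.N3=(alive,v1) | N1.N0=(alive,v0) N1.N1=(alive,v1) N1.N2=(dead,v1) N1.N3=(alive,v1)
Op 8: gossip N0<->N3 -> N0.N0=(alive,v0) N0.N1=(alive,v1) N0.N2=(alive,v0) N0.N3=(alive,v0) | N3.N0=(alive,v0) N3.N1=(alive,v1) N3.N2=(alive,v0) N3.N3=(alive,v0)
Op 9: N0 marks N3=suspect -> (suspect,v1)
Op 10: gossip N1<->N3 -> N1.N0=(alive,v0) N1.N1=(alive,v1) N1.N2=(dead,v1) N1.N3=(alive,v1) | N3.N0=(alive,v0) N3.N1=(alive,v1) N3.N2=(dead,v1) N3.N3=(alive,v1)
Op 11: N0 marks N1=dead -> (dead,v2)

Answer: alive 1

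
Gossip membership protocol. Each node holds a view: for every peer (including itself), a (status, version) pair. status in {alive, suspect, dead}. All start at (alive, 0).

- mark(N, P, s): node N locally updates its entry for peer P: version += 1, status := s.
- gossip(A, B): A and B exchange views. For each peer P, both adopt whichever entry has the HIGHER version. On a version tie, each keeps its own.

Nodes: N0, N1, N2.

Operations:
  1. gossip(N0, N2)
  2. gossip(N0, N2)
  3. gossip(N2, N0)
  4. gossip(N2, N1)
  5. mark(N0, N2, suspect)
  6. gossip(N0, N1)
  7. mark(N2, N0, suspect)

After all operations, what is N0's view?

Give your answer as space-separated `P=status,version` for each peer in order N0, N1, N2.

Op 1: gossip N0<->N2 -> N0.N0=(alive,v0) N0.N1=(alive,v0) N0.N2=(alive,v0) | N2.N0=(alive,v0) N2.N1=(alive,v0) N2.N2=(alive,v0)
Op 2: gossip N0<->N2 -> N0.N0=(alive,v0) N0.N1=(alive,v0) N0.N2=(alive,v0) | N2.N0=(alive,v0) N2.N1=(alive,v0) N2.N2=(alive,v0)
Op 3: gossip N2<->N0 -> N2.N0=(alive,v0) N2.N1=(alive,v0) N2.N2=(alive,v0) | N0.N0=(alive,v0) N0.N1=(alive,v0) N0.N2=(alive,v0)
Op 4: gossip N2<->N1 -> N2.N0=(alive,v0) N2.N1=(alive,v0) N2.N2=(alive,v0) | N1.N0=(alive,v0) N1.N1=(alive,v0) N1.N2=(alive,v0)
Op 5: N0 marks N2=suspect -> (suspect,v1)
Op 6: gossip N0<->N1 -> N0.N0=(alive,v0) N0.N1=(alive,v0) N0.N2=(suspect,v1) | N1.N0=(alive,v0) N1.N1=(alive,v0) N1.N2=(suspect,v1)
Op 7: N2 marks N0=suspect -> (suspect,v1)

Answer: N0=alive,0 N1=alive,0 N2=suspect,1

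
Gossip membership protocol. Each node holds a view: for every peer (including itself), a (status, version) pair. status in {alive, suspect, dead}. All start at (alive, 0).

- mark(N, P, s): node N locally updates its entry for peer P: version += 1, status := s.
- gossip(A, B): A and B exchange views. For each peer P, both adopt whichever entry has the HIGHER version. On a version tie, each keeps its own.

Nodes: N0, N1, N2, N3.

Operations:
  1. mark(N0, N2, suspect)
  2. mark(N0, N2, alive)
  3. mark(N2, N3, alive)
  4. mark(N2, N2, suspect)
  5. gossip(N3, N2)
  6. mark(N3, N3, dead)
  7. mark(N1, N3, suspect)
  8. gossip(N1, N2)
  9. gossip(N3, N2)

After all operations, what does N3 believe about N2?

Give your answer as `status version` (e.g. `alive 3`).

Answer: suspect 1

Derivation:
Op 1: N0 marks N2=suspect -> (suspect,v1)
Op 2: N0 marks N2=alive -> (alive,v2)
Op 3: N2 marks N3=alive -> (alive,v1)
Op 4: N2 marks N2=suspect -> (suspect,v1)
Op 5: gossip N3<->N2 -> N3.N0=(alive,v0) N3.N1=(alive,v0) N3.N2=(suspect,v1) N3.N3=(alive,v1) | N2.N0=(alive,v0) N2.N1=(alive,v0) N2.N2=(suspect,v1) N2.N3=(alive,v1)
Op 6: N3 marks N3=dead -> (dead,v2)
Op 7: N1 marks N3=suspect -> (suspect,v1)
Op 8: gossip N1<->N2 -> N1.N0=(alive,v0) N1.N1=(alive,v0) N1.N2=(suspect,v1) N1.N3=(suspect,v1) | N2.N0=(alive,v0) N2.N1=(alive,v0) N2.N2=(suspect,v1) N2.N3=(alive,v1)
Op 9: gossip N3<->N2 -> N3.N0=(alive,v0) N3.N1=(alive,v0) N3.N2=(suspect,v1) N3.N3=(dead,v2) | N2.N0=(alive,v0) N2.N1=(alive,v0) N2.N2=(suspect,v1) N2.N3=(dead,v2)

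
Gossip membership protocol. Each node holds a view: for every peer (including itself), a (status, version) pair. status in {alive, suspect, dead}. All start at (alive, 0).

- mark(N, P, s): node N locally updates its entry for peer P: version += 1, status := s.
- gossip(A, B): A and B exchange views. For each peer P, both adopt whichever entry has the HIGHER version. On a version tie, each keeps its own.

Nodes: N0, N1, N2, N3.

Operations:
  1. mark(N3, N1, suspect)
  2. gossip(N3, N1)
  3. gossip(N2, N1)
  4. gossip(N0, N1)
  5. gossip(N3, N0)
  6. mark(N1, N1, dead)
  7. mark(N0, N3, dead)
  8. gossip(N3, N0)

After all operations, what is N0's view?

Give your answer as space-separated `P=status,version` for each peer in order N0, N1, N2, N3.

Answer: N0=alive,0 N1=suspect,1 N2=alive,0 N3=dead,1

Derivation:
Op 1: N3 marks N1=suspect -> (suspect,v1)
Op 2: gossip N3<->N1 -> N3.N0=(alive,v0) N3.N1=(suspect,v1) N3.N2=(alive,v0) N3.N3=(alive,v0) | N1.N0=(alive,v0) N1.N1=(suspect,v1) N1.N2=(alive,v0) N1.N3=(alive,v0)
Op 3: gossip N2<->N1 -> N2.N0=(alive,v0) N2.N1=(suspect,v1) N2.N2=(alive,v0) N2.N3=(alive,v0) | N1.N0=(alive,v0) N1.N1=(suspect,v1) N1.N2=(alive,v0) N1.N3=(alive,v0)
Op 4: gossip N0<->N1 -> N0.N0=(alive,v0) N0.N1=(suspect,v1) N0.N2=(alive,v0) N0.N3=(alive,v0) | N1.N0=(alive,v0) N1.N1=(suspect,v1) N1.N2=(alive,v0) N1.N3=(alive,v0)
Op 5: gossip N3<->N0 -> N3.N0=(alive,v0) N3.N1=(suspect,v1) N3.N2=(alive,v0) N3.N3=(alive,v0) | N0.N0=(alive,v0) N0.N1=(suspect,v1) N0.N2=(alive,v0) N0.N3=(alive,v0)
Op 6: N1 marks N1=dead -> (dead,v2)
Op 7: N0 marks N3=dead -> (dead,v1)
Op 8: gossip N3<->N0 -> N3.N0=(alive,v0) N3.N1=(suspect,v1) N3.N2=(alive,v0) N3.N3=(dead,v1) | N0.N0=(alive,v0) N0.N1=(suspect,v1) N0.N2=(alive,v0) N0.N3=(dead,v1)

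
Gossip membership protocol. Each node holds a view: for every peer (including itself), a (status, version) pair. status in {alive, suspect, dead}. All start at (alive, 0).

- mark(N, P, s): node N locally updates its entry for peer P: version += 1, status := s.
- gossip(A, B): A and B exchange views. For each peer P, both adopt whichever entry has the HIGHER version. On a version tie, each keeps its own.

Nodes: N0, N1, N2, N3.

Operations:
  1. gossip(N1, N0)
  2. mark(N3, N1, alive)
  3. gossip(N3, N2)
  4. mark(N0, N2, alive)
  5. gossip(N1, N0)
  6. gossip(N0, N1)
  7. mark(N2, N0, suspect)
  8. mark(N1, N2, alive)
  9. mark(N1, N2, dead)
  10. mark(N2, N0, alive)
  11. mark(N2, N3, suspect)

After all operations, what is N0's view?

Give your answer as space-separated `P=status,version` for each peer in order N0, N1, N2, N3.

Answer: N0=alive,0 N1=alive,0 N2=alive,1 N3=alive,0

Derivation:
Op 1: gossip N1<->N0 -> N1.N0=(alive,v0) N1.N1=(alive,v0) N1.N2=(alive,v0) N1.N3=(alive,v0) | N0.N0=(alive,v0) N0.N1=(alive,v0) N0.N2=(alive,v0) N0.N3=(alive,v0)
Op 2: N3 marks N1=alive -> (alive,v1)
Op 3: gossip N3<->N2 -> N3.N0=(alive,v0) N3.N1=(alive,v1) N3.N2=(alive,v0) N3.N3=(alive,v0) | N2.N0=(alive,v0) N2.N1=(alive,v1) N2.N2=(alive,v0) N2.N3=(alive,v0)
Op 4: N0 marks N2=alive -> (alive,v1)
Op 5: gossip N1<->N0 -> N1.N0=(alive,v0) N1.N1=(alive,v0) N1.N2=(alive,v1) N1.N3=(alive,v0) | N0.N0=(alive,v0) N0.N1=(alive,v0) N0.N2=(alive,v1) N0.N3=(alive,v0)
Op 6: gossip N0<->N1 -> N0.N0=(alive,v0) N0.N1=(alive,v0) N0.N2=(alive,v1) N0.N3=(alive,v0) | N1.N0=(alive,v0) N1.N1=(alive,v0) N1.N2=(alive,v1) N1.N3=(alive,v0)
Op 7: N2 marks N0=suspect -> (suspect,v1)
Op 8: N1 marks N2=alive -> (alive,v2)
Op 9: N1 marks N2=dead -> (dead,v3)
Op 10: N2 marks N0=alive -> (alive,v2)
Op 11: N2 marks N3=suspect -> (suspect,v1)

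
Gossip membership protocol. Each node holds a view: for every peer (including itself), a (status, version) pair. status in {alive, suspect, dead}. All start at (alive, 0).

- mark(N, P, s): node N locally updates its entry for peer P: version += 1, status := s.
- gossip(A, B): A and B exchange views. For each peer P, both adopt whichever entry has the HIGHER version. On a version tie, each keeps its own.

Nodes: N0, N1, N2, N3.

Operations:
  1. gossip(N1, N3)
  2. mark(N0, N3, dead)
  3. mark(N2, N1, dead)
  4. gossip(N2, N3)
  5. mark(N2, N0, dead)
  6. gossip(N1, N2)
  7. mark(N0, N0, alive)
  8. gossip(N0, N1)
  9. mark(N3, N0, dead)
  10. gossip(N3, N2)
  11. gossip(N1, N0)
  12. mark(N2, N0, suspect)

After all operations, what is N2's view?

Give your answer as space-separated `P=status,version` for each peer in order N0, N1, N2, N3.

Op 1: gossip N1<->N3 -> N1.N0=(alive,v0) N1.N1=(alive,v0) N1.N2=(alive,v0) N1.N3=(alive,v0) | N3.N0=(alive,v0) N3.N1=(alive,v0) N3.N2=(alive,v0) N3.N3=(alive,v0)
Op 2: N0 marks N3=dead -> (dead,v1)
Op 3: N2 marks N1=dead -> (dead,v1)
Op 4: gossip N2<->N3 -> N2.N0=(alive,v0) N2.N1=(dead,v1) N2.N2=(alive,v0) N2.N3=(alive,v0) | N3.N0=(alive,v0) N3.N1=(dead,v1) N3.N2=(alive,v0) N3.N3=(alive,v0)
Op 5: N2 marks N0=dead -> (dead,v1)
Op 6: gossip N1<->N2 -> N1.N0=(dead,v1) N1.N1=(dead,v1) N1.N2=(alive,v0) N1.N3=(alive,v0) | N2.N0=(dead,v1) N2.N1=(dead,v1) N2.N2=(alive,v0) N2.N3=(alive,v0)
Op 7: N0 marks N0=alive -> (alive,v1)
Op 8: gossip N0<->N1 -> N0.N0=(alive,v1) N0.N1=(dead,v1) N0.N2=(alive,v0) N0.N3=(dead,v1) | N1.N0=(dead,v1) N1.N1=(dead,v1) N1.N2=(alive,v0) N1.N3=(dead,v1)
Op 9: N3 marks N0=dead -> (dead,v1)
Op 10: gossip N3<->N2 -> N3.N0=(dead,v1) N3.N1=(dead,v1) N3.N2=(alive,v0) N3.N3=(alive,v0) | N2.N0=(dead,v1) N2.N1=(dead,v1) N2.N2=(alive,v0) N2.N3=(alive,v0)
Op 11: gossip N1<->N0 -> N1.N0=(dead,v1) N1.N1=(dead,v1) N1.N2=(alive,v0) N1.N3=(dead,v1) | N0.N0=(alive,v1) N0.N1=(dead,v1) N0.N2=(alive,v0) N0.N3=(dead,v1)
Op 12: N2 marks N0=suspect -> (suspect,v2)

Answer: N0=suspect,2 N1=dead,1 N2=alive,0 N3=alive,0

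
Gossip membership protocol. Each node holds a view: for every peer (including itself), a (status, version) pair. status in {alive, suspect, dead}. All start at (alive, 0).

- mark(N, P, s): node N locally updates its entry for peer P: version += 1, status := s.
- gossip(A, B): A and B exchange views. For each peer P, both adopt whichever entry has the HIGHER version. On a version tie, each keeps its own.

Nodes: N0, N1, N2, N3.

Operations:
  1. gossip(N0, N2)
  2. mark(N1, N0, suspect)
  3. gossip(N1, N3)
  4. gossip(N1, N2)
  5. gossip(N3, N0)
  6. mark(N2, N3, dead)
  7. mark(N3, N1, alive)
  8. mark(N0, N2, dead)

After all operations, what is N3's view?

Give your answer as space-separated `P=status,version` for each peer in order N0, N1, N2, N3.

Answer: N0=suspect,1 N1=alive,1 N2=alive,0 N3=alive,0

Derivation:
Op 1: gossip N0<->N2 -> N0.N0=(alive,v0) N0.N1=(alive,v0) N0.N2=(alive,v0) N0.N3=(alive,v0) | N2.N0=(alive,v0) N2.N1=(alive,v0) N2.N2=(alive,v0) N2.N3=(alive,v0)
Op 2: N1 marks N0=suspect -> (suspect,v1)
Op 3: gossip N1<->N3 -> N1.N0=(suspect,v1) N1.N1=(alive,v0) N1.N2=(alive,v0) N1.N3=(alive,v0) | N3.N0=(suspect,v1) N3.N1=(alive,v0) N3.N2=(alive,v0) N3.N3=(alive,v0)
Op 4: gossip N1<->N2 -> N1.N0=(suspect,v1) N1.N1=(alive,v0) N1.N2=(alive,v0) N1.N3=(alive,v0) | N2.N0=(suspect,v1) N2.N1=(alive,v0) N2.N2=(alive,v0) N2.N3=(alive,v0)
Op 5: gossip N3<->N0 -> N3.N0=(suspect,v1) N3.N1=(alive,v0) N3.N2=(alive,v0) N3.N3=(alive,v0) | N0.N0=(suspect,v1) N0.N1=(alive,v0) N0.N2=(alive,v0) N0.N3=(alive,v0)
Op 6: N2 marks N3=dead -> (dead,v1)
Op 7: N3 marks N1=alive -> (alive,v1)
Op 8: N0 marks N2=dead -> (dead,v1)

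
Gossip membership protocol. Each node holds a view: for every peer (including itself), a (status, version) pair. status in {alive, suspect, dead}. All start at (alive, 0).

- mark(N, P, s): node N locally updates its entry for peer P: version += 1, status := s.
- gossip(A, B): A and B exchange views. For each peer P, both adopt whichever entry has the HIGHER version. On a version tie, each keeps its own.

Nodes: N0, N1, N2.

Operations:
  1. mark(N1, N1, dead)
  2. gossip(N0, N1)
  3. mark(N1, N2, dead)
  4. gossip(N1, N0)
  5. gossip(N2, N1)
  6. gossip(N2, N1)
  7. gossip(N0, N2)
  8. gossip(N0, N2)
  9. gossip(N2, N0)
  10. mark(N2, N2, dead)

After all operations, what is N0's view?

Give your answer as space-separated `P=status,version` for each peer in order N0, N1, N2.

Op 1: N1 marks N1=dead -> (dead,v1)
Op 2: gossip N0<->N1 -> N0.N0=(alive,v0) N0.N1=(dead,v1) N0.N2=(alive,v0) | N1.N0=(alive,v0) N1.N1=(dead,v1) N1.N2=(alive,v0)
Op 3: N1 marks N2=dead -> (dead,v1)
Op 4: gossip N1<->N0 -> N1.N0=(alive,v0) N1.N1=(dead,v1) N1.N2=(dead,v1) | N0.N0=(alive,v0) N0.N1=(dead,v1) N0.N2=(dead,v1)
Op 5: gossip N2<->N1 -> N2.N0=(alive,v0) N2.N1=(dead,v1) N2.N2=(dead,v1) | N1.N0=(alive,v0) N1.N1=(dead,v1) N1.N2=(dead,v1)
Op 6: gossip N2<->N1 -> N2.N0=(alive,v0) N2.N1=(dead,v1) N2.N2=(dead,v1) | N1.N0=(alive,v0) N1.N1=(dead,v1) N1.N2=(dead,v1)
Op 7: gossip N0<->N2 -> N0.N0=(alive,v0) N0.N1=(dead,v1) N0.N2=(dead,v1) | N2.N0=(alive,v0) N2.N1=(dead,v1) N2.N2=(dead,v1)
Op 8: gossip N0<->N2 -> N0.N0=(alive,v0) N0.N1=(dead,v1) N0.N2=(dead,v1) | N2.N0=(alive,v0) N2.N1=(dead,v1) N2.N2=(dead,v1)
Op 9: gossip N2<->N0 -> N2.N0=(alive,v0) N2.N1=(dead,v1) N2.N2=(dead,v1) | N0.N0=(alive,v0) N0.N1=(dead,v1) N0.N2=(dead,v1)
Op 10: N2 marks N2=dead -> (dead,v2)

Answer: N0=alive,0 N1=dead,1 N2=dead,1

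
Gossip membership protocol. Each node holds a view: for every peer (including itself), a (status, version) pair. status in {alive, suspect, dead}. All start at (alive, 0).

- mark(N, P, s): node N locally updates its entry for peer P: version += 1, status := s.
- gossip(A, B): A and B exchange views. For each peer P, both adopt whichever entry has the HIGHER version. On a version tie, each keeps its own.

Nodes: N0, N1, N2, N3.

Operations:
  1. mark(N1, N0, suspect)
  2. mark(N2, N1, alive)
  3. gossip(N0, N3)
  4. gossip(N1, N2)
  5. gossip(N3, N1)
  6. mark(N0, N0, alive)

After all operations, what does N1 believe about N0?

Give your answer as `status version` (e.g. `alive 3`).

Answer: suspect 1

Derivation:
Op 1: N1 marks N0=suspect -> (suspect,v1)
Op 2: N2 marks N1=alive -> (alive,v1)
Op 3: gossip N0<->N3 -> N0.N0=(alive,v0) N0.N1=(alive,v0) N0.N2=(alive,v0) N0.N3=(alive,v0) | N3.N0=(alive,v0) N3.N1=(alive,v0) N3.N2=(alive,v0) N3.N3=(alive,v0)
Op 4: gossip N1<->N2 -> N1.N0=(suspect,v1) N1.N1=(alive,v1) N1.N2=(alive,v0) N1.N3=(alive,v0) | N2.N0=(suspect,v1) N2.N1=(alive,v1) N2.N2=(alive,v0) N2.N3=(alive,v0)
Op 5: gossip N3<->N1 -> N3.N0=(suspect,v1) N3.N1=(alive,v1) N3.N2=(alive,v0) N3.N3=(alive,v0) | N1.N0=(suspect,v1) N1.N1=(alive,v1) N1.N2=(alive,v0) N1.N3=(alive,v0)
Op 6: N0 marks N0=alive -> (alive,v1)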